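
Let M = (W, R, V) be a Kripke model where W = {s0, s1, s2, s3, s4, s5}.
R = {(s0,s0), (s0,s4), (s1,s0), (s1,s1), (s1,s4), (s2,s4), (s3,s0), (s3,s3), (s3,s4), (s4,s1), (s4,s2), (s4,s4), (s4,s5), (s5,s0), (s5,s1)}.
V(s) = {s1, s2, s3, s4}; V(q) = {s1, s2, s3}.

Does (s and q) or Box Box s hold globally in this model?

Recall that Box ψ holds at a world iff ψ holds at every accessible world, and Dia ψ holds iff ψ holds at some accessible world.
Let φ = (s and q) or Box Box s. Evaluate φ at each world:
  s0 (successors {s0, s4}): φ is false.
  s1 (successors {s0, s1, s4}): φ is true.
  s2 (successors {s4}): φ is true.
  s3 (successors {s0, s3, s4}): φ is true.
  s4 (successors {s1, s2, s4, s5}): φ is false.
  s5 (successors {s0, s1}): φ is false.
Detail at s0 (counterexample):
  At s0: s and q is false, Box Box s is false, so (s and q) or Box Box s is false.
    At s0: Box Box s requires Box s at every successor {s0, s4}.
      Box s fails at s0, so Box Box s is false at s0.

No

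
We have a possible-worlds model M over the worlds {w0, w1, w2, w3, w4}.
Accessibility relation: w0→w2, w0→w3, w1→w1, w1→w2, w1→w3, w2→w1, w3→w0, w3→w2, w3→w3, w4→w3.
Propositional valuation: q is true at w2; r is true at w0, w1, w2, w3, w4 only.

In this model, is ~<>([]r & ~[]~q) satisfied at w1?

No

At w1: <>([]r & ~[]~q) is true, so ~<>([]r & ~[]~q) is false.
  At w1: <>([]r & ~[]~q) requires []r & ~[]~q at some successor in {w1, w2, w3}.
    []r & ~[]~q holds at w1, so <>([]r & ~[]~q) is true at w1.
      At w1: []r is true, ~[]~q is true, so []r & ~[]~q is true.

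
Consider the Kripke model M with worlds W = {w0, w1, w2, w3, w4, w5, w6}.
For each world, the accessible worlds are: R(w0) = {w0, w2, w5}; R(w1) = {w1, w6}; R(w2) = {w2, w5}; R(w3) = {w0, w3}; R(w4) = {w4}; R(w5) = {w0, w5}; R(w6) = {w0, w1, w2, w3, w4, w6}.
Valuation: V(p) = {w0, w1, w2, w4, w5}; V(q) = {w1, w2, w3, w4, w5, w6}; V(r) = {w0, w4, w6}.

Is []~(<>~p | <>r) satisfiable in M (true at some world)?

No

Let φ = []~(<>~p | <>r). Evaluate φ at each world:
  w0 (successors {w0, w2, w5}): φ is false.
  w1 (successors {w1, w6}): φ is false.
  w2 (successors {w2, w5}): φ is false.
  w3 (successors {w0, w3}): φ is false.
  w4 (successors {w4}): φ is false.
  w5 (successors {w0, w5}): φ is false.
  w6 (successors {w0, w1, w2, w3, w4, w6}): φ is false.
For instance, at w3:
  At w3: []~(<>~p | <>r) requires ~(<>~p | <>r) at every successor {w0, w3}.
    ~(<>~p | <>r) fails at w0, so []~(<>~p | <>r) is false at w3.
      At w0: <>~p | <>r is true, so ~(<>~p | <>r) is false.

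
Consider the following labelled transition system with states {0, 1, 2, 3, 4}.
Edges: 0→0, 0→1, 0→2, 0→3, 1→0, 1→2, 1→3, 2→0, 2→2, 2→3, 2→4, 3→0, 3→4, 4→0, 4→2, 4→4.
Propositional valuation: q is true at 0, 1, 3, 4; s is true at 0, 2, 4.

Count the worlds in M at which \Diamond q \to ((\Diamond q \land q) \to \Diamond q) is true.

5

Let φ = \Diamond q \to ((\Diamond q \land q) \to \Diamond q). Evaluate φ at each world:
  0 (successors {0, 1, 2, 3}): φ is true.
  1 (successors {0, 2, 3}): φ is true.
  2 (successors {0, 2, 3, 4}): φ is true.
  3 (successors {0, 4}): φ is true.
  4 (successors {0, 2, 4}): φ is true.
For instance, at 4:
  At 4: \Diamond q is true, (\Diamond q \land q) \to \Diamond q is true, so \Diamond q \to ((\Diamond q \land q) \to \Diamond q) is true.
    At 4: \Diamond q requires q at some successor in {0, 2, 4}.
      q holds at 0, so \Diamond q is true at 4.
    At 4: \Diamond q \land q is true, \Diamond q is true, so (\Diamond q \land q) \to \Diamond q is true.
      At 4: \Diamond q is true, q is true, so \Diamond q \land q is true.
      At 4: \Diamond q requires q at some successor in {0, 2, 4}.
        q holds at 0, so \Diamond q is true at 4.
Satisfying worlds: {0, 1, 2, 3, 4}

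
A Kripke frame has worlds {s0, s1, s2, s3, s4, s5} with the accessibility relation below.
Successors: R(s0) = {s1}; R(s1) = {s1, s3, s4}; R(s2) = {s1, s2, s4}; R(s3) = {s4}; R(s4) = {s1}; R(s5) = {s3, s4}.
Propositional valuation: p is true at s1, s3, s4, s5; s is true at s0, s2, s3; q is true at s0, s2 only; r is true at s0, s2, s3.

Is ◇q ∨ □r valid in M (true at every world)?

Let φ = ◇q ∨ □r. Evaluate φ at each world:
  s0 (successors {s1}): φ is false.
  s1 (successors {s1, s3, s4}): φ is false.
  s2 (successors {s1, s2, s4}): φ is true.
  s3 (successors {s4}): φ is false.
  s4 (successors {s1}): φ is false.
  s5 (successors {s3, s4}): φ is false.
Detail at s0 (counterexample):
  At s0: ◇q is false, □r is false, so ◇q ∨ □r is false.
    At s0: ◇q requires q at some successor in {s1}.
      At s1: q is false.
    So ◇q is false at s0.
    At s0: □r requires r at every successor {s1}.
      r fails at s1, so □r is false at s0.

No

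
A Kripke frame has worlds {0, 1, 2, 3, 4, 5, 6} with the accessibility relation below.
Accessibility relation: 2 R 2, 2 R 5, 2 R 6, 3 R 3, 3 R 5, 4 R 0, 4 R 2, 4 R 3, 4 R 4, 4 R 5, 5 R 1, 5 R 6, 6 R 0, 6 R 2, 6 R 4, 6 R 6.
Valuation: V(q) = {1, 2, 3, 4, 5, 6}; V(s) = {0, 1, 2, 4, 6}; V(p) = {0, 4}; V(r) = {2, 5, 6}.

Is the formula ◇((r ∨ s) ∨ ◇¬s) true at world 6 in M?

At 6: ◇((r ∨ s) ∨ ◇¬s) requires (r ∨ s) ∨ ◇¬s at some successor in {0, 2, 4, 6}.
  (r ∨ s) ∨ ◇¬s holds at 0, so ◇((r ∨ s) ∨ ◇¬s) is true at 6.
    At 0: r ∨ s is true, ◇¬s is false, so (r ∨ s) ∨ ◇¬s is true.
      At 0: no accessible worlds, so ◇¬s is false.

Yes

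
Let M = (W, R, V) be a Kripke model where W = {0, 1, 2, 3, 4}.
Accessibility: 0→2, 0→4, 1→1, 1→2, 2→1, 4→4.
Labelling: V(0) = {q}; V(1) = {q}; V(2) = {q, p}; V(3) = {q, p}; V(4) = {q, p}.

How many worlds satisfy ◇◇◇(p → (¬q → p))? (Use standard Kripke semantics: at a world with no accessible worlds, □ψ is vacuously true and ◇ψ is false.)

4

Let φ = ◇◇◇(p → (¬q → p)). Evaluate φ at each world:
  0 (successors {2, 4}): φ is true.
  1 (successors {1, 2}): φ is true.
  2 (successors {1}): φ is true.
  3 (successors ∅): φ is false.
  4 (successors {4}): φ is true.
For instance, at 4:
  At 4: ◇◇◇(p → (¬q → p)) requires ◇◇(p → (¬q → p)) at some successor in {4}.
    ◇◇(p → (¬q → p)) holds at 4, so ◇◇◇(p → (¬q → p)) is true at 4.
      At 4: ◇◇(p → (¬q → p)) requires ◇(p → (¬q → p)) at some successor in {4}.
        ◇(p → (¬q → p)) holds at 4, so ◇◇(p → (¬q → p)) is true at 4.
Satisfying worlds: {0, 1, 2, 4}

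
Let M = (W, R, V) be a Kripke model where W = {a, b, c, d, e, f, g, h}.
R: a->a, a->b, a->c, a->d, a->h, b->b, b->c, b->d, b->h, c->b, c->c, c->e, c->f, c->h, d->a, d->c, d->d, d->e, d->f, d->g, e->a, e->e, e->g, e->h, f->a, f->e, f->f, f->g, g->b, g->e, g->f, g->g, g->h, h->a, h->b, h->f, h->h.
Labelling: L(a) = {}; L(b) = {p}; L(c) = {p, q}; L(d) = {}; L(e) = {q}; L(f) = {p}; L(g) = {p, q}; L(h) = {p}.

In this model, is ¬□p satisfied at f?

Yes

At f: □p is false, so ¬□p is true.
  At f: □p requires p at every successor {a, e, f, g}.
    p fails at a, so □p is false at f.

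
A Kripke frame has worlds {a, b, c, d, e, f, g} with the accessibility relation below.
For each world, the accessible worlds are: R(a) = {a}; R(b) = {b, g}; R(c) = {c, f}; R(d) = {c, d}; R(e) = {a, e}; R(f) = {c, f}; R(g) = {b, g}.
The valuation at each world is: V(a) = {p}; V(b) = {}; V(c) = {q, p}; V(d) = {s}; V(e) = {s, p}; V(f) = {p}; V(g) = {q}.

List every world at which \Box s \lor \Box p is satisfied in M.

Let φ = \Box s \lor \Box p. Evaluate φ at each world:
  a (successors {a}): φ is true.
  b (successors {b, g}): φ is false.
  c (successors {c, f}): φ is true.
  d (successors {c, d}): φ is false.
  e (successors {a, e}): φ is true.
  f (successors {c, f}): φ is true.
  g (successors {b, g}): φ is false.
For instance, at g:
  At g: \Box s is false, \Box p is false, so \Box s \lor \Box p is false.
    At g: \Box s requires s at every successor {b, g}.
      s fails at b, so \Box s is false at g.
    At g: \Box p requires p at every successor {b, g}.
      p fails at b, so \Box p is false at g.
Satisfying worlds: {a, c, e, f}

a, c, e, f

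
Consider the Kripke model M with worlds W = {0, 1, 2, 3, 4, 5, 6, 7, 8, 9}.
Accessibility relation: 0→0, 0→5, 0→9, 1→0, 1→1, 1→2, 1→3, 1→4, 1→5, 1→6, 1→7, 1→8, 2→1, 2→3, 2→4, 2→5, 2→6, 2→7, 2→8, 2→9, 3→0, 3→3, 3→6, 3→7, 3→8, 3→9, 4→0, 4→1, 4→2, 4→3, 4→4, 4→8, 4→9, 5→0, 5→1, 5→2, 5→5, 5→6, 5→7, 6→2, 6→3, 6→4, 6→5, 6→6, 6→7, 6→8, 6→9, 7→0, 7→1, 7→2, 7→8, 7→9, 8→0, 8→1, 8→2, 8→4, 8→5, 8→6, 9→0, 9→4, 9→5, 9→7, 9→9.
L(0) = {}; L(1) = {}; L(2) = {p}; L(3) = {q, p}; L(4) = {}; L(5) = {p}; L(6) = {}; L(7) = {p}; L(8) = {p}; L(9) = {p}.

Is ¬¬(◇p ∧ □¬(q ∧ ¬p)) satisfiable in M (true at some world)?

Yes

Let φ = ¬¬(◇p ∧ □¬(q ∧ ¬p)). Evaluate φ at each world:
  0 (successors {0, 5, 9}): φ is true.
  1 (successors {0, 1, 2, 3, 4, 5, 6, 7, 8}): φ is true.
  2 (successors {1, 3, 4, 5, 6, 7, 8, 9}): φ is true.
  3 (successors {0, 3, 6, 7, 8, 9}): φ is true.
  4 (successors {0, 1, 2, 3, 4, 8, 9}): φ is true.
  5 (successors {0, 1, 2, 5, 6, 7}): φ is true.
  6 (successors {2, 3, 4, 5, 6, 7, 8, 9}): φ is true.
  7 (successors {0, 1, 2, 8, 9}): φ is true.
  8 (successors {0, 1, 2, 4, 5, 6}): φ is true.
  9 (successors {0, 4, 5, 7, 9}): φ is true.
Detail at 0 (witness):
  At 0: ¬(◇p ∧ □¬(q ∧ ¬p)) is false, so ¬¬(◇p ∧ □¬(q ∧ ¬p)) is true.
    At 0: ◇p ∧ □¬(q ∧ ¬p) is true, so ¬(◇p ∧ □¬(q ∧ ¬p)) is false.
      At 0: ◇p is true, □¬(q ∧ ¬p) is true, so ◇p ∧ □¬(q ∧ ¬p) is true.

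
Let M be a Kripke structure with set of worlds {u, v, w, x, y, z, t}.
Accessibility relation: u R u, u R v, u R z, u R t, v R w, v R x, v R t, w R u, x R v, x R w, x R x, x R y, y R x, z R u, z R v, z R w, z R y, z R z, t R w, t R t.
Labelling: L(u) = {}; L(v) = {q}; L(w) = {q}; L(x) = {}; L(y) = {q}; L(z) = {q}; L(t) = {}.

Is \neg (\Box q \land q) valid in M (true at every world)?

Yes

Let φ = \neg (\Box q \land q). Evaluate φ at each world:
  u (successors {u, v, z, t}): φ is true.
  v (successors {w, x, t}): φ is true.
  w (successors {u}): φ is true.
  x (successors {v, w, x, y}): φ is true.
  y (successors {x}): φ is true.
  z (successors {u, v, w, y, z}): φ is true.
  t (successors {w, t}): φ is true.
For instance, at y:
  At y: \Box q \land q is false, so \neg (\Box q \land q) is true.
    At y: \Box q is false, q is true, so \Box q \land q is false.
      At y: \Box q requires q at every successor {x}.
        q fails at x, so \Box q is false at y.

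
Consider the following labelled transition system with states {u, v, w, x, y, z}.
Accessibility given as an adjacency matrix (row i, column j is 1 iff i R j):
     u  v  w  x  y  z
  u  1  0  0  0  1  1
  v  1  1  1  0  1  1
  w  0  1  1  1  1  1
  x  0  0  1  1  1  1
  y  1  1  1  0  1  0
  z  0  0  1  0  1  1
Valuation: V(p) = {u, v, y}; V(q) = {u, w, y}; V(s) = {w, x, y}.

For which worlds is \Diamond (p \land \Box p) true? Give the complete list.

Let φ = \Diamond (p \land \Box p). Evaluate φ at each world:
  u (successors {u, y, z}): φ is false.
  v (successors {u, v, w, y, z}): φ is false.
  w (successors {v, w, x, y, z}): φ is false.
  x (successors {w, x, y, z}): φ is false.
  y (successors {u, v, w, y}): φ is false.
  z (successors {w, y, z}): φ is false.
For instance, at v:
  At v: \Diamond (p \land \Box p) requires p \land \Box p at some successor in {u, v, w, y, z}.
    At u: p \land \Box p is false.
    At v: p \land \Box p is false.
    At w: p \land \Box p is false.
    At y: p \land \Box p is false.
    At z: p \land \Box p is false.
  So \Diamond (p \land \Box p) is false at v.
Satisfying worlds: none.

none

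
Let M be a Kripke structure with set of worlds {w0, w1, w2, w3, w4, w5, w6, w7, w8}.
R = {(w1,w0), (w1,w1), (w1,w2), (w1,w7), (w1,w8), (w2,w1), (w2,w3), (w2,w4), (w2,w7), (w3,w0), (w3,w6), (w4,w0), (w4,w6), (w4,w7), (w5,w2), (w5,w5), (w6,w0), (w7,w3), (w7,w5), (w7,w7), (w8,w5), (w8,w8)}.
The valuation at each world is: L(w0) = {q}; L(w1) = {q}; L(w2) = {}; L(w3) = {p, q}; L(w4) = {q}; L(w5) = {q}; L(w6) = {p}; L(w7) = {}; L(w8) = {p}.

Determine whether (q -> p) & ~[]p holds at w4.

Recall that []ψ holds at a world iff ψ holds at every accessible world, and <>ψ holds iff ψ holds at some accessible world.
At w4: q -> p is false, ~[]p is true, so (q -> p) & ~[]p is false.
  At w4: []p is false, so ~[]p is true.
    At w4: []p requires p at every successor {w0, w6, w7}.
      p fails at w0, so []p is false at w4.

No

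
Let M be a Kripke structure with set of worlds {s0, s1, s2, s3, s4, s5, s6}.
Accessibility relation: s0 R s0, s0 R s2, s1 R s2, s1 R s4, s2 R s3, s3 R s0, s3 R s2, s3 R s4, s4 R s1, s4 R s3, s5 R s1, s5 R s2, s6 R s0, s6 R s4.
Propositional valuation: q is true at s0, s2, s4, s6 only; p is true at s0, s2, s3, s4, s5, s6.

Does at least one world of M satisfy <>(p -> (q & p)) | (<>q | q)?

Recall that <>ψ holds at a world iff ψ holds at some accessible world.
Let φ = <>(p -> (q & p)) | (<>q | q). Evaluate φ at each world:
  s0 (successors {s0, s2}): φ is true.
  s1 (successors {s2, s4}): φ is true.
  s2 (successors {s3}): φ is true.
  s3 (successors {s0, s2, s4}): φ is true.
  s4 (successors {s1, s3}): φ is true.
  s5 (successors {s1, s2}): φ is true.
  s6 (successors {s0, s4}): φ is true.
Detail at s0 (witness):
  At s0: <>(p -> (q & p)) is true, <>q | q is true, so <>(p -> (q & p)) | (<>q | q) is true.
    At s0: <>(p -> (q & p)) requires p -> (q & p) at some successor in {s0, s2}.
      p -> (q & p) holds at s0, so <>(p -> (q & p)) is true at s0.
    At s0: <>q is true, q is true, so <>q | q is true.
      At s0: <>q requires q at some successor in {s0, s2}.
        q holds at s0, so <>q is true at s0.

Yes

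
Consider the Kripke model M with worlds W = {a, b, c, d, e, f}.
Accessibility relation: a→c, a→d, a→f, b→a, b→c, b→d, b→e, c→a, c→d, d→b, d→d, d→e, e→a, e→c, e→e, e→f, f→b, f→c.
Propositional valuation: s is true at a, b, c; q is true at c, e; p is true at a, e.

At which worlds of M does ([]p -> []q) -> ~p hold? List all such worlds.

Let φ = ([]p -> []q) -> ~p. Evaluate φ at each world:
  a (successors {c, d, f}): φ is false.
  b (successors {a, c, d, e}): φ is true.
  c (successors {a, d}): φ is true.
  d (successors {b, d, e}): φ is true.
  e (successors {a, c, e, f}): φ is false.
  f (successors {b, c}): φ is true.
For instance, at f:
  At f: []p -> []q is true, ~p is true, so ([]p -> []q) -> ~p is true.
    At f: []p is false, []q is false, so []p -> []q is true.
      At f: []p requires p at every successor {b, c}.
        p fails at b, so []p is false at f.
      At f: []q requires q at every successor {b, c}.
        q fails at b, so []q is false at f.
Satisfying worlds: {b, c, d, f}

b, c, d, f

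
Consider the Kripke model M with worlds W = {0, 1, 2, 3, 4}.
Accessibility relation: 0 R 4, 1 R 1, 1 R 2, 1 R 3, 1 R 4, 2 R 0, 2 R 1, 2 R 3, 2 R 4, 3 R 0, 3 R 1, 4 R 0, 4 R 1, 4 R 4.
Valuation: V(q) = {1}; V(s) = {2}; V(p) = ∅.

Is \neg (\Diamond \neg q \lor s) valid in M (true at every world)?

Let φ = \neg (\Diamond \neg q \lor s). Evaluate φ at each world:
  0 (successors {4}): φ is false.
  1 (successors {1, 2, 3, 4}): φ is false.
  2 (successors {0, 1, 3, 4}): φ is false.
  3 (successors {0, 1}): φ is false.
  4 (successors {0, 1, 4}): φ is false.
Detail at 0 (counterexample):
  At 0: \Diamond \neg q \lor s is true, so \neg (\Diamond \neg q \lor s) is false.
    At 0: \Diamond \neg q is true, s is false, so \Diamond \neg q \lor s is true.
      At 0: \Diamond \neg q requires \neg q at some successor in {4}.
        \neg q holds at 4, so \Diamond \neg q is true at 0.

No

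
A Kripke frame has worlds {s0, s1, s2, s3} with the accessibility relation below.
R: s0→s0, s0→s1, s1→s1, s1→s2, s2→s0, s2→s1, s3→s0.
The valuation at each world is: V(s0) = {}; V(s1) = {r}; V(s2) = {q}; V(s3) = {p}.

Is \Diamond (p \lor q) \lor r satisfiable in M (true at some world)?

Let φ = \Diamond (p \lor q) \lor r. Evaluate φ at each world:
  s0 (successors {s0, s1}): φ is false.
  s1 (successors {s1, s2}): φ is true.
  s2 (successors {s0, s1}): φ is false.
  s3 (successors {s0}): φ is false.
Detail at s1 (witness):
  At s1: \Diamond (p \lor q) is true, r is true, so \Diamond (p \lor q) \lor r is true.
    At s1: \Diamond (p \lor q) requires p \lor q at some successor in {s1, s2}.
      p \lor q holds at s2, so \Diamond (p \lor q) is true at s1.

Yes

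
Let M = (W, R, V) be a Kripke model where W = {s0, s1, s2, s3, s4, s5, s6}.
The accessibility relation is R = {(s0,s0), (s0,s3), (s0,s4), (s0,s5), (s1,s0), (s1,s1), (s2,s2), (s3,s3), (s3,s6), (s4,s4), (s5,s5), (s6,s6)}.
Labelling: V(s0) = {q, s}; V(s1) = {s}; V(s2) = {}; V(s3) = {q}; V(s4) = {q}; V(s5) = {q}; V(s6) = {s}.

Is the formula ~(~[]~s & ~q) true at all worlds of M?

Let φ = ~(~[]~s & ~q). Evaluate φ at each world:
  s0 (successors {s0, s3, s4, s5}): φ is true.
  s1 (successors {s0, s1}): φ is false.
  s2 (successors {s2}): φ is true.
  s3 (successors {s3, s6}): φ is true.
  s4 (successors {s4}): φ is true.
  s5 (successors {s5}): φ is true.
  s6 (successors {s6}): φ is false.
Detail at s1 (counterexample):
  At s1: ~[]~s & ~q is true, so ~(~[]~s & ~q) is false.
    At s1: ~[]~s is true, ~q is true, so ~[]~s & ~q is true.
      At s1: []~s is false, so ~[]~s is true.

No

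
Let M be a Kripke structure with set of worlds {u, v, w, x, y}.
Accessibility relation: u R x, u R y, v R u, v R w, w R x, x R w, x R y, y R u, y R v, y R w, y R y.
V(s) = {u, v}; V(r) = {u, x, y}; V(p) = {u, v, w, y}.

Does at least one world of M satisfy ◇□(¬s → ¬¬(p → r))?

Let φ = ◇□(¬s → ¬¬(p → r)). Evaluate φ at each world:
  u (successors {x, y}): φ is false.
  v (successors {u, w}): φ is true.
  w (successors {x}): φ is false.
  x (successors {w, y}): φ is true.
  y (successors {u, v, w, y}): φ is true.
Detail at v (witness):
  At v: ◇□(¬s → ¬¬(p → r)) requires □(¬s → ¬¬(p → r)) at some successor in {u, w}.
    □(¬s → ¬¬(p → r)) holds at u, so ◇□(¬s → ¬¬(p → r)) is true at v.
      At u: □(¬s → ¬¬(p → r)) requires ¬s → ¬¬(p → r) at every successor {x, y}.
        At x: ¬s → ¬¬(p → r) is true.
        At y: ¬s → ¬¬(p → r) is true.
      So □(¬s → ¬¬(p → r)) is true at u.

Yes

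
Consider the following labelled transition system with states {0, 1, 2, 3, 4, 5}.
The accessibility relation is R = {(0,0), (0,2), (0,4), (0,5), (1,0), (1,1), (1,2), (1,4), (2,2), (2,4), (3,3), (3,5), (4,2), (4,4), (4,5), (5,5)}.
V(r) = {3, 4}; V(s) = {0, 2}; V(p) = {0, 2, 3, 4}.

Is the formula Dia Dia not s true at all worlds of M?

Recall that Dia ψ holds at a world iff ψ holds at some accessible world.
Let φ = Dia Dia not s. Evaluate φ at each world:
  0 (successors {0, 2, 4, 5}): φ is true.
  1 (successors {0, 1, 2, 4}): φ is true.
  2 (successors {2, 4}): φ is true.
  3 (successors {3, 5}): φ is true.
  4 (successors {2, 4, 5}): φ is true.
  5 (successors {5}): φ is true.
For instance, at 1:
  At 1: Dia Dia not s requires Dia not s at some successor in {0, 1, 2, 4}.
    Dia not s holds at 0, so Dia Dia not s is true at 1.
      At 0: Dia not s requires not s at some successor in {0, 2, 4, 5}.
        not s holds at 4, so Dia not s is true at 0.

Yes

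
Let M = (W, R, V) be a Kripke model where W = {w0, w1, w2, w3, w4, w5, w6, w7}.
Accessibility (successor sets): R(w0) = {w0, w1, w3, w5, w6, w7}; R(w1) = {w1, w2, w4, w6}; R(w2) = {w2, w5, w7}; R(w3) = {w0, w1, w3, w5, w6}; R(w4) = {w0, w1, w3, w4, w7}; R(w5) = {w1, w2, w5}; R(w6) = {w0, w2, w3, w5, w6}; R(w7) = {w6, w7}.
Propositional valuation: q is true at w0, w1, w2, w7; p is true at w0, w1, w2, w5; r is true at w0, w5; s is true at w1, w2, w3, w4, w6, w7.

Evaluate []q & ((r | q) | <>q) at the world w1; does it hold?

No

Recall that []ψ holds at a world iff ψ holds at every accessible world, and <>ψ holds iff ψ holds at some accessible world.
At w1: []q is false, (r | q) | <>q is true, so []q & ((r | q) | <>q) is false.
  At w1: []q requires q at every successor {w1, w2, w4, w6}.
    q fails at w4, so []q is false at w1.
  At w1: r | q is true, <>q is true, so (r | q) | <>q is true.
    At w1: <>q requires q at some successor in {w1, w2, w4, w6}.
      q holds at w1, so <>q is true at w1.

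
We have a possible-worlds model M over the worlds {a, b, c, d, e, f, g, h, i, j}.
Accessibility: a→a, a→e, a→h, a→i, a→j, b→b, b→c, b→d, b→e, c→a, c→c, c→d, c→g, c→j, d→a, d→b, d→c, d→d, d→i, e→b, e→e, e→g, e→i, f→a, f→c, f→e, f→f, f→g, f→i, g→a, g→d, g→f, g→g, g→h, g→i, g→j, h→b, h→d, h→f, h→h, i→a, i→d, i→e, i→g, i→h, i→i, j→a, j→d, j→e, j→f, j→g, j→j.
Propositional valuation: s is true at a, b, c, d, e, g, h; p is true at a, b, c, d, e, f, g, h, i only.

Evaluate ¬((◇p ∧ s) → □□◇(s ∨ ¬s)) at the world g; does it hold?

No

At g: (◇p ∧ s) → □□◇(s ∨ ¬s) is true, so ¬((◇p ∧ s) → □□◇(s ∨ ¬s)) is false.
  At g: ◇p ∧ s is true, □□◇(s ∨ ¬s) is true, so (◇p ∧ s) → □□◇(s ∨ ¬s) is true.
    At g: ◇p is true, s is true, so ◇p ∧ s is true.
      At g: ◇p requires p at some successor in {a, d, f, g, h, i, j}.
        p holds at a, so ◇p is true at g.
    At g: □□◇(s ∨ ¬s) requires □◇(s ∨ ¬s) at every successor {a, d, f, g, h, i, j}.
      At a: □◇(s ∨ ¬s) is true.
      At d: □◇(s ∨ ¬s) is true.
      At f: □◇(s ∨ ¬s) is true.
      At g: □◇(s ∨ ¬s) is true.
      At h: □◇(s ∨ ¬s) is true.
      At i: □◇(s ∨ ¬s) is true.
      At j: □◇(s ∨ ¬s) is true.
    So □□◇(s ∨ ¬s) is true at g.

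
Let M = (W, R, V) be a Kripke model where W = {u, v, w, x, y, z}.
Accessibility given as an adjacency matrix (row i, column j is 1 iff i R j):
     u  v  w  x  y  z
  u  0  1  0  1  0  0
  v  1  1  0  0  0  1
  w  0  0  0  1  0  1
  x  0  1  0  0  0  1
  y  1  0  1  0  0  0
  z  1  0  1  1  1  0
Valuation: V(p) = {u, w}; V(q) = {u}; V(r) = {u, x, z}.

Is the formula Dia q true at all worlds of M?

Let φ = Dia q. Evaluate φ at each world:
  u (successors {v, x}): φ is false.
  v (successors {u, v, z}): φ is true.
  w (successors {x, z}): φ is false.
  x (successors {v, z}): φ is false.
  y (successors {u, w}): φ is true.
  z (successors {u, w, x, y}): φ is true.
Detail at u (counterexample):
  At u: Dia q requires q at some successor in {v, x}.
    At v: q is false.
    At x: q is false.
  So Dia q is false at u.

No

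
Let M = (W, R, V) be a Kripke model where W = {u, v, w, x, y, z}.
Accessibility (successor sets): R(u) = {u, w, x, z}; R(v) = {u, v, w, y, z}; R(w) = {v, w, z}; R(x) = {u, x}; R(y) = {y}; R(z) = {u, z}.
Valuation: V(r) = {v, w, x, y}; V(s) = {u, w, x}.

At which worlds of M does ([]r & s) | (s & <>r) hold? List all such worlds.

u, w, x

Recall that []ψ holds at a world iff ψ holds at every accessible world, and <>ψ holds iff ψ holds at some accessible world.
Let φ = ([]r & s) | (s & <>r). Evaluate φ at each world:
  u (successors {u, w, x, z}): φ is true.
  v (successors {u, v, w, y, z}): φ is false.
  w (successors {v, w, z}): φ is true.
  x (successors {u, x}): φ is true.
  y (successors {y}): φ is false.
  z (successors {u, z}): φ is false.
For instance, at z:
  At z: []r & s is false, s & <>r is false, so ([]r & s) | (s & <>r) is false.
    At z: []r is false, s is false, so []r & s is false.
      At z: []r requires r at every successor {u, z}.
        r fails at u, so []r is false at z.
    At z: s is false, <>r is false, so s & <>r is false.
      At z: <>r requires r at some successor in {u, z}.
        At u: r is false.
        At z: r is false.
      So <>r is false at z.
Satisfying worlds: {u, w, x}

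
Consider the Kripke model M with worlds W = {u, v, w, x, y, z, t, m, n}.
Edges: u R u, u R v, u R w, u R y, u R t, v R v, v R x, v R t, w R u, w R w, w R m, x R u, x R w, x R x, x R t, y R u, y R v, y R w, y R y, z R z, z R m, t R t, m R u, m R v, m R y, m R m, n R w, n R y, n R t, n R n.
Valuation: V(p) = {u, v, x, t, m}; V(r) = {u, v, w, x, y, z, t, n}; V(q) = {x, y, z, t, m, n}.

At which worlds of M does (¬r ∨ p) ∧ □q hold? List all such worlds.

t

Let φ = (¬r ∨ p) ∧ □q. Evaluate φ at each world:
  u (successors {u, v, w, y, t}): φ is false.
  v (successors {v, x, t}): φ is false.
  w (successors {u, w, m}): φ is false.
  x (successors {u, w, x, t}): φ is false.
  y (successors {u, v, w, y}): φ is false.
  z (successors {z, m}): φ is false.
  t (successors {t}): φ is true.
  m (successors {u, v, y, m}): φ is false.
  n (successors {w, y, t, n}): φ is false.
For instance, at v:
  At v: ¬r ∨ p is true, □q is false, so (¬r ∨ p) ∧ □q is false.
    At v: □q requires q at every successor {v, x, t}.
      q fails at v, so □q is false at v.
Satisfying worlds: {t}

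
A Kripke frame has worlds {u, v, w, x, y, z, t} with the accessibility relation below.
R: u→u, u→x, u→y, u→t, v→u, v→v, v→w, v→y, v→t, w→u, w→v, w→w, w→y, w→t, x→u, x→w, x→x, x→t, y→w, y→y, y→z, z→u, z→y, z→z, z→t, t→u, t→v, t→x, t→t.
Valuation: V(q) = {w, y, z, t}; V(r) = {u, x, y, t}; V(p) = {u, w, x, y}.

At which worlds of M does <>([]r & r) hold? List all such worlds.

u, v, w, x, z, t

Let φ = <>([]r & r). Evaluate φ at each world:
  u (successors {u, x, y, t}): φ is true.
  v (successors {u, v, w, y, t}): φ is true.
  w (successors {u, v, w, y, t}): φ is true.
  x (successors {u, w, x, t}): φ is true.
  y (successors {w, y, z}): φ is false.
  z (successors {u, y, z, t}): φ is true.
  t (successors {u, v, x, t}): φ is true.
For instance, at w:
  At w: <>([]r & r) requires []r & r at some successor in {u, v, w, y, t}.
    []r & r holds at u, so <>([]r & r) is true at w.
      At u: []r is true, r is true, so []r & r is true.
Satisfying worlds: {u, v, w, x, z, t}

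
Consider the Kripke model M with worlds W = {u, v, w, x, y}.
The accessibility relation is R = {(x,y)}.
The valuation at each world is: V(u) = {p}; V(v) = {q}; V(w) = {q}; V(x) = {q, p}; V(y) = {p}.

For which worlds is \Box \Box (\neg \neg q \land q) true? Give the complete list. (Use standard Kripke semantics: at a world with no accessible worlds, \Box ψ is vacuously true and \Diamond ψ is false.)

u, v, w, x, y

Let φ = \Box \Box (\neg \neg q \land q). Evaluate φ at each world:
  u (successors ∅): φ is true.
  v (successors ∅): φ is true.
  w (successors ∅): φ is true.
  x (successors {y}): φ is true.
  y (successors ∅): φ is true.
For instance, at x:
  At x: \Box \Box (\neg \neg q \land q) requires \Box (\neg \neg q \land q) at every successor {y}.
      At y: no accessible worlds, so \Box (\neg \neg q \land q) holds vacuously.
  So \Box \Box (\neg \neg q \land q) is true at x.
Satisfying worlds: {u, v, w, x, y}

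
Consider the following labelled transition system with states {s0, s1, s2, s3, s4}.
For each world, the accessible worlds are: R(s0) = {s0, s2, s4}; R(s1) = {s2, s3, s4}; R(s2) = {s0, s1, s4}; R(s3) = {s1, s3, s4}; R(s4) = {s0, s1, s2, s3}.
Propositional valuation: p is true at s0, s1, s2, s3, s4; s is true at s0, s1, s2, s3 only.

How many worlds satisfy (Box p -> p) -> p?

Let φ = (Box p -> p) -> p. Evaluate φ at each world:
  s0 (successors {s0, s2, s4}): φ is true.
  s1 (successors {s2, s3, s4}): φ is true.
  s2 (successors {s0, s1, s4}): φ is true.
  s3 (successors {s1, s3, s4}): φ is true.
  s4 (successors {s0, s1, s2, s3}): φ is true.
For instance, at s2:
  At s2: Box p -> p is true, p is true, so (Box p -> p) -> p is true.
    At s2: Box p is true, p is true, so Box p -> p is true.
      At s2: Box p requires p at every successor {s0, s1, s4}.
        At s0: p is true.
        At s1: p is true.
        At s4: p is true.
      So Box p is true at s2.
Satisfying worlds: {s0, s1, s2, s3, s4}

5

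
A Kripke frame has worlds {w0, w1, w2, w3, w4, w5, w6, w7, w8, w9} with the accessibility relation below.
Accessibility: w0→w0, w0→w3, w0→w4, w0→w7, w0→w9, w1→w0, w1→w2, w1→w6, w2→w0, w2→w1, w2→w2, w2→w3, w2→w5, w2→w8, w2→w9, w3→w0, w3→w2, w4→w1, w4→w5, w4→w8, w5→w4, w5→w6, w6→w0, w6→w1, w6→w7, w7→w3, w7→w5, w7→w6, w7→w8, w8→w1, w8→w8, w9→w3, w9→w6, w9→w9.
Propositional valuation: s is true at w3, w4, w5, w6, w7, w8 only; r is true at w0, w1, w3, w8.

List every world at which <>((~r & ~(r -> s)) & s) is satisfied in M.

none

Let φ = <>((~r & ~(r -> s)) & s). Evaluate φ at each world:
  w0 (successors {w0, w3, w4, w7, w9}): φ is false.
  w1 (successors {w0, w2, w6}): φ is false.
  w2 (successors {w0, w1, w2, w3, w5, w8, w9}): φ is false.
  w3 (successors {w0, w2}): φ is false.
  w4 (successors {w1, w5, w8}): φ is false.
  w5 (successors {w4, w6}): φ is false.
  w6 (successors {w0, w1, w7}): φ is false.
  w7 (successors {w3, w5, w6, w8}): φ is false.
  w8 (successors {w1, w8}): φ is false.
  w9 (successors {w3, w6, w9}): φ is false.
For instance, at w1:
  At w1: <>((~r & ~(r -> s)) & s) requires (~r & ~(r -> s)) & s at some successor in {w0, w2, w6}.
    At w0: (~r & ~(r -> s)) & s is false.
    At w2: (~r & ~(r -> s)) & s is false.
    At w6: (~r & ~(r -> s)) & s is false.
  So <>((~r & ~(r -> s)) & s) is false at w1.
Satisfying worlds: none.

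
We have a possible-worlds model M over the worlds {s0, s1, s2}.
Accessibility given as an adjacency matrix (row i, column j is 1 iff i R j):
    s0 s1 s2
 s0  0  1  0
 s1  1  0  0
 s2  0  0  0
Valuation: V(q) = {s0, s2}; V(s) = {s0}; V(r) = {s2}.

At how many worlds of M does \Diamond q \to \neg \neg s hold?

Let φ = \Diamond q \to \neg \neg s. Evaluate φ at each world:
  s0 (successors {s1}): φ is true.
  s1 (successors {s0}): φ is false.
  s2 (successors ∅): φ is true.
For instance, at s0:
  At s0: \Diamond q is false, \neg \neg s is true, so \Diamond q \to \neg \neg s is true.
    At s0: \Diamond q requires q at some successor in {s1}.
      At s1: q is false.
    So \Diamond q is false at s0.
Satisfying worlds: {s0, s2}

2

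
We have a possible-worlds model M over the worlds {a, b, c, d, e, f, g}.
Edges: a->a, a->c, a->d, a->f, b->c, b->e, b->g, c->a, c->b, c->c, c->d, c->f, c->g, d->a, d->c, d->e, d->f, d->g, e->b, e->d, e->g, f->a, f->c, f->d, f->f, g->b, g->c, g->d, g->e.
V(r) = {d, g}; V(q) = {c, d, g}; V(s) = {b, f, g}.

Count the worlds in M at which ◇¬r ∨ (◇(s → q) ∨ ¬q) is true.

7

Let φ = ◇¬r ∨ (◇(s → q) ∨ ¬q). Evaluate φ at each world:
  a (successors {a, c, d, f}): φ is true.
  b (successors {c, e, g}): φ is true.
  c (successors {a, b, c, d, f, g}): φ is true.
  d (successors {a, c, e, f, g}): φ is true.
  e (successors {b, d, g}): φ is true.
  f (successors {a, c, d, f}): φ is true.
  g (successors {b, c, d, e}): φ is true.
For instance, at e:
  At e: ◇¬r is true, ◇(s → q) ∨ ¬q is true, so ◇¬r ∨ (◇(s → q) ∨ ¬q) is true.
    At e: ◇¬r requires ¬r at some successor in {b, d, g}.
      ¬r holds at b, so ◇¬r is true at e.
    At e: ◇(s → q) is true, ¬q is true, so ◇(s → q) ∨ ¬q is true.
      At e: ◇(s → q) requires s → q at some successor in {b, d, g}.
        s → q holds at d, so ◇(s → q) is true at e.
Satisfying worlds: {a, b, c, d, e, f, g}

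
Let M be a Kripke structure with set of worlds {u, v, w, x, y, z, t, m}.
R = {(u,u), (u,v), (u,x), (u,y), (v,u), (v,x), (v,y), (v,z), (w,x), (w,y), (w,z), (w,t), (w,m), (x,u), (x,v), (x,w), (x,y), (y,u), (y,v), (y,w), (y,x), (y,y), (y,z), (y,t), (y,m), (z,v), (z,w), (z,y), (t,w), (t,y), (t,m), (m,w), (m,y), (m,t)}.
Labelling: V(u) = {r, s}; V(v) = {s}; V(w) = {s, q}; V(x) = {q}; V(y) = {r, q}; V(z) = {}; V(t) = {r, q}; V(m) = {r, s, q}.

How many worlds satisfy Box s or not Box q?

6

Recall that Box ψ holds at a world iff ψ holds at every accessible world, and Dia ψ holds iff ψ holds at some accessible world.
Let φ = Box s or not Box q. Evaluate φ at each world:
  u (successors {u, v, x, y}): φ is true.
  v (successors {u, x, y, z}): φ is true.
  w (successors {x, y, z, t, m}): φ is true.
  x (successors {u, v, w, y}): φ is true.
  y (successors {u, v, w, x, y, z, t, m}): φ is true.
  z (successors {v, w, y}): φ is true.
  t (successors {w, y, m}): φ is false.
  m (successors {w, y, t}): φ is false.
For instance, at v:
  At v: Box s is false, not Box q is true, so Box s or not Box q is true.
    At v: Box s requires s at every successor {u, x, y, z}.
      s fails at x, so Box s is false at v.
    At v: Box q is false, so not Box q is true.
      At v: Box q requires q at every successor {u, x, y, z}.
        q fails at u, so Box q is false at v.
Satisfying worlds: {u, v, w, x, y, z}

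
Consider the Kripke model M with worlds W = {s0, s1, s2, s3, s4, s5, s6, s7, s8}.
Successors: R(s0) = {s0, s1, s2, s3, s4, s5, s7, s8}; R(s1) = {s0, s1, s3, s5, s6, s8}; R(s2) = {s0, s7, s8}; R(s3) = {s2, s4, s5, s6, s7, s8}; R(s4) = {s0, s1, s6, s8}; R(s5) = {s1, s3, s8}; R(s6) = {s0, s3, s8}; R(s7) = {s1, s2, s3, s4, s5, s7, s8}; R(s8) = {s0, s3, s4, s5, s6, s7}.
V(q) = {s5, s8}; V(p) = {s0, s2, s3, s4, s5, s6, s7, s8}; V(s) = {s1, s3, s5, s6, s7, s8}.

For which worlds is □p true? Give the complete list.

Recall that □ψ holds at a world iff ψ holds at every accessible world, and ◇ψ holds iff ψ holds at some accessible world.
Let φ = □p. Evaluate φ at each world:
  s0 (successors {s0, s1, s2, s3, s4, s5, s7, s8}): φ is false.
  s1 (successors {s0, s1, s3, s5, s6, s8}): φ is false.
  s2 (successors {s0, s7, s8}): φ is true.
  s3 (successors {s2, s4, s5, s6, s7, s8}): φ is true.
  s4 (successors {s0, s1, s6, s8}): φ is false.
  s5 (successors {s1, s3, s8}): φ is false.
  s6 (successors {s0, s3, s8}): φ is true.
  s7 (successors {s1, s2, s3, s4, s5, s7, s8}): φ is false.
  s8 (successors {s0, s3, s4, s5, s6, s7}): φ is true.
For instance, at s6:
  At s6: □p requires p at every successor {s0, s3, s8}.
    At s0: p is true.
    At s3: p is true.
    At s8: p is true.
  So □p is true at s6.
Satisfying worlds: {s2, s3, s6, s8}

s2, s3, s6, s8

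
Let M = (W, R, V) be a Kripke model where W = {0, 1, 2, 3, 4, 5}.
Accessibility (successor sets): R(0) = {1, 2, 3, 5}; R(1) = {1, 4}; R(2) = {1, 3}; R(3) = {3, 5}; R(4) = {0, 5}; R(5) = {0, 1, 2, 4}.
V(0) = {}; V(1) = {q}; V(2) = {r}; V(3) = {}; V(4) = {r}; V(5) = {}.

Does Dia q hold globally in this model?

Recall that Dia ψ holds at a world iff ψ holds at some accessible world.
Let φ = Dia q. Evaluate φ at each world:
  0 (successors {1, 2, 3, 5}): φ is true.
  1 (successors {1, 4}): φ is true.
  2 (successors {1, 3}): φ is true.
  3 (successors {3, 5}): φ is false.
  4 (successors {0, 5}): φ is false.
  5 (successors {0, 1, 2, 4}): φ is true.
Detail at 3 (counterexample):
  At 3: Dia q requires q at some successor in {3, 5}.
    At 3: q is false.
    At 5: q is false.
  So Dia q is false at 3.

No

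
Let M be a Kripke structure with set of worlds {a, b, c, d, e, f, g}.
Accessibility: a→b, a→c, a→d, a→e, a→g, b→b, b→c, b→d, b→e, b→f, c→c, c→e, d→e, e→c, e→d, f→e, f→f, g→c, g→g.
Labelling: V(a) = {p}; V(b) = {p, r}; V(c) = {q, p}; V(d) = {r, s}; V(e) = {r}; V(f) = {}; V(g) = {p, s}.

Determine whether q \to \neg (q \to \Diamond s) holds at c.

Recall that \Diamond ψ holds at a world iff ψ holds at some accessible world.
At c: q is true, \neg (q \to \Diamond s) is true, so q \to \neg (q \to \Diamond s) is true.
  At c: q \to \Diamond s is false, so \neg (q \to \Diamond s) is true.
    At c: q is true, \Diamond s is false, so q \to \Diamond s is false.
      At c: \Diamond s requires s at some successor in {c, e}.
        At c: s is false.
        At e: s is false.
      So \Diamond s is false at c.

Yes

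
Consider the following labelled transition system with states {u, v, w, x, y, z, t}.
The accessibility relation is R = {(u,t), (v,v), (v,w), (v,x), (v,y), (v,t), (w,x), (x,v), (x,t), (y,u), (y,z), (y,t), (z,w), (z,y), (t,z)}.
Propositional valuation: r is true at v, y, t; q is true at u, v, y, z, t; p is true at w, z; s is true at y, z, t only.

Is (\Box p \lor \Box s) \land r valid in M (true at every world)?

Let φ = (\Box p \lor \Box s) \land r. Evaluate φ at each world:
  u (successors {t}): φ is false.
  v (successors {v, w, x, y, t}): φ is false.
  w (successors {x}): φ is false.
  x (successors {v, t}): φ is false.
  y (successors {u, z, t}): φ is false.
  z (successors {w, y}): φ is false.
  t (successors {z}): φ is true.
Detail at u (counterexample):
  At u: \Box p \lor \Box s is true, r is false, so (\Box p \lor \Box s) \land r is false.
    At u: \Box p is false, \Box s is true, so \Box p \lor \Box s is true.
      At u: \Box p requires p at every successor {t}.
        p fails at t, so \Box p is false at u.
      At u: \Box s requires s at every successor {t}.
        At t: s is true.
      So \Box s is true at u.

No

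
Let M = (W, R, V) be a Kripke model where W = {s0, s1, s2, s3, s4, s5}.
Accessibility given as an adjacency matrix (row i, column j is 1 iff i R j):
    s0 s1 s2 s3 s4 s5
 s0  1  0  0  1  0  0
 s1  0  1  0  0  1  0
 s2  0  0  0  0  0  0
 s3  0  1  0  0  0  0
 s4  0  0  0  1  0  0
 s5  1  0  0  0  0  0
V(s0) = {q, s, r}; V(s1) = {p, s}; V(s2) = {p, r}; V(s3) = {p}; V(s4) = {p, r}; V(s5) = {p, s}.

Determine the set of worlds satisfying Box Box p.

s1, s2, s3, s4

Let φ = Box Box p. Evaluate φ at each world:
  s0 (successors {s0, s3}): φ is false.
  s1 (successors {s1, s4}): φ is true.
  s2 (successors ∅): φ is true.
  s3 (successors {s1}): φ is true.
  s4 (successors {s3}): φ is true.
  s5 (successors {s0}): φ is false.
For instance, at s4:
  At s4: Box Box p requires Box p at every successor {s3}.
      At s3: Box p requires p at every successor {s1}.
        At s1: p is true.
      So Box p is true at s3.
  So Box Box p is true at s4.
Satisfying worlds: {s1, s2, s3, s4}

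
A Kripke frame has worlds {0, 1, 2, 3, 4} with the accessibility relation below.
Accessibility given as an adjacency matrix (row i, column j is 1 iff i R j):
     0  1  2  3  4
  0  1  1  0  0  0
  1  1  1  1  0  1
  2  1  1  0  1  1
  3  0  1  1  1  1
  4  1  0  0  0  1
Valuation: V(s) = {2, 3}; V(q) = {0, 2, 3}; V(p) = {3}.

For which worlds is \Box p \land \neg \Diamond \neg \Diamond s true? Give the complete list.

none

Let φ = \Box p \land \neg \Diamond \neg \Diamond s. Evaluate φ at each world:
  0 (successors {0, 1}): φ is false.
  1 (successors {0, 1, 2, 4}): φ is false.
  2 (successors {0, 1, 3, 4}): φ is false.
  3 (successors {1, 2, 3, 4}): φ is false.
  4 (successors {0, 4}): φ is false.
For instance, at 0:
  At 0: \Box p is false, \neg \Diamond \neg \Diamond s is false, so \Box p \land \neg \Diamond \neg \Diamond s is false.
    At 0: \Box p requires p at every successor {0, 1}.
      p fails at 0, so \Box p is false at 0.
    At 0: \Diamond \neg \Diamond s is true, so \neg \Diamond \neg \Diamond s is false.
      At 0: \Diamond \neg \Diamond s requires \neg \Diamond s at some successor in {0, 1}.
        \neg \Diamond s holds at 0, so \Diamond \neg \Diamond s is true at 0.
Satisfying worlds: none.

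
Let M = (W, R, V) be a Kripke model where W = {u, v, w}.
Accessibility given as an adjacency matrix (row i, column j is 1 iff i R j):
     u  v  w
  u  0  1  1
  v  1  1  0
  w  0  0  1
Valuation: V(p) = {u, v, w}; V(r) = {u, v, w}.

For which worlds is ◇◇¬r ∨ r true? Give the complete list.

Recall that ◇ψ holds at a world iff ψ holds at some accessible world.
Let φ = ◇◇¬r ∨ r. Evaluate φ at each world:
  u (successors {v, w}): φ is true.
  v (successors {u, v}): φ is true.
  w (successors {w}): φ is true.
For instance, at u:
  At u: ◇◇¬r is false, r is true, so ◇◇¬r ∨ r is true.
    At u: ◇◇¬r requires ◇¬r at some successor in {v, w}.
      At v: ◇¬r is false.
      At w: ◇¬r is false.
    So ◇◇¬r is false at u.
Satisfying worlds: {u, v, w}

u, v, w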